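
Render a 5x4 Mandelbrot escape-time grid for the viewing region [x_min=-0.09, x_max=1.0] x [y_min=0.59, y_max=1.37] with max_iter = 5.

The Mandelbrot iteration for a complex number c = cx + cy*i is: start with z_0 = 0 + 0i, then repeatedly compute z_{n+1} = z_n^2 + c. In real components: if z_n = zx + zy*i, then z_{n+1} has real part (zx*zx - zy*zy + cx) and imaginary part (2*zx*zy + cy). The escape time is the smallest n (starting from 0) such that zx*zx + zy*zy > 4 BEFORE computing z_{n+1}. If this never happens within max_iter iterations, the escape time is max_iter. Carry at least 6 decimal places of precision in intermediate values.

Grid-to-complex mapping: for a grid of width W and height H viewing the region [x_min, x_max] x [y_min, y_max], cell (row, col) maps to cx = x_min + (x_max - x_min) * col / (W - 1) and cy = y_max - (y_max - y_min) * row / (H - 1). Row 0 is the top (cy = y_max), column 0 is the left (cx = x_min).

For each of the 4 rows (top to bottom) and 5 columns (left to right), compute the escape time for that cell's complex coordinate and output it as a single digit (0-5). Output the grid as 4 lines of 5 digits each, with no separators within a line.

Answer: 22222
53222
55322
55532

Derivation:
(row=0, col=0): c = -0.0900 + 1.3700i → escape time 2
(row=0, col=1): c = 0.1825 + 1.3700i → escape time 2
(row=0, col=2): c = 0.4550 + 1.3700i → escape time 2
(row=0, col=3): c = 0.7275 + 1.3700i → escape time 2
(row=0, col=4): c = 1.0000 + 1.3700i → escape time 2
(row=1, col=0): c = -0.0900 + 1.1100i → escape time 5
(row=1, col=1): c = 0.1825 + 1.1100i → escape time 3
(row=1, col=2): c = 0.4550 + 1.1100i → escape time 2
(row=1, col=3): c = 0.7275 + 1.1100i → escape time 2
(row=1, col=4): c = 1.0000 + 1.1100i → escape time 2
(row=2, col=0): c = -0.0900 + 0.8500i → escape time 5
(row=2, col=1): c = 0.1825 + 0.8500i → escape time 5
(row=2, col=2): c = 0.4550 + 0.8500i → escape time 3
(row=2, col=3): c = 0.7275 + 0.8500i → escape time 2
(row=2, col=4): c = 1.0000 + 0.8500i → escape time 2
(row=3, col=0): c = -0.0900 + 0.5900i → escape time 5
(row=3, col=1): c = 0.1825 + 0.5900i → escape time 5
(row=3, col=2): c = 0.4550 + 0.5900i → escape time 5
(row=3, col=3): c = 0.7275 + 0.5900i → escape time 3
(row=3, col=4): c = 1.0000 + 0.5900i → escape time 2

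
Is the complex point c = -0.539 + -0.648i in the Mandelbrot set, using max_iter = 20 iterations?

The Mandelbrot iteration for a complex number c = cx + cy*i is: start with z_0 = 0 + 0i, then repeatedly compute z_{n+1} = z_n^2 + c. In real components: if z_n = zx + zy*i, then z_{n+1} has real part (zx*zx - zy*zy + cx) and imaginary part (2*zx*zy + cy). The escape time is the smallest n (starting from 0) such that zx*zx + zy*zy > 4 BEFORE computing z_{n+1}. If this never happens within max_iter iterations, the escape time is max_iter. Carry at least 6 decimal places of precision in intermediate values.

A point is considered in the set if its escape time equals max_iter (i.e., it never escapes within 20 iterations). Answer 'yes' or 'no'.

Answer: no

Derivation:
z_0 = 0 + 0i, c = -0.5390 + -0.6480i
Iter 1: z = -0.5390 + -0.6480i, |z|^2 = 0.7104
Iter 2: z = -0.6684 + 0.0505i, |z|^2 = 0.4493
Iter 3: z = -0.0948 + -0.7156i, |z|^2 = 0.5210
Iter 4: z = -1.0420 + -0.5123i, |z|^2 = 1.3483
Iter 5: z = 0.2844 + 0.4197i, |z|^2 = 0.2570
Iter 6: z = -0.6342 + -0.4093i, |z|^2 = 0.5698
Iter 7: z = -0.3042 + -0.1288i, |z|^2 = 0.1092
Iter 8: z = -0.4630 + -0.5696i, |z|^2 = 0.5389
Iter 9: z = -0.6491 + -0.1205i, |z|^2 = 0.4358
Iter 10: z = -0.1322 + -0.4916i, |z|^2 = 0.2591
Iter 11: z = -0.7632 + -0.5180i, |z|^2 = 0.8507
Iter 12: z = -0.2249 + 0.1426i, |z|^2 = 0.0709
Iter 13: z = -0.5088 + -0.7121i, |z|^2 = 0.7660
Iter 14: z = -0.7873 + 0.0766i, |z|^2 = 0.6257
Iter 15: z = 0.0750 + -0.7686i, |z|^2 = 0.5964
Iter 16: z = -1.1242 + -0.7633i, |z|^2 = 1.8464
Iter 17: z = 0.1422 + 1.0682i, |z|^2 = 1.1612
Iter 18: z = -1.6598 + -0.3442i, |z|^2 = 2.8734
Iter 19: z = 2.0974 + 0.4948i, |z|^2 = 4.6439
Escaped at iteration 19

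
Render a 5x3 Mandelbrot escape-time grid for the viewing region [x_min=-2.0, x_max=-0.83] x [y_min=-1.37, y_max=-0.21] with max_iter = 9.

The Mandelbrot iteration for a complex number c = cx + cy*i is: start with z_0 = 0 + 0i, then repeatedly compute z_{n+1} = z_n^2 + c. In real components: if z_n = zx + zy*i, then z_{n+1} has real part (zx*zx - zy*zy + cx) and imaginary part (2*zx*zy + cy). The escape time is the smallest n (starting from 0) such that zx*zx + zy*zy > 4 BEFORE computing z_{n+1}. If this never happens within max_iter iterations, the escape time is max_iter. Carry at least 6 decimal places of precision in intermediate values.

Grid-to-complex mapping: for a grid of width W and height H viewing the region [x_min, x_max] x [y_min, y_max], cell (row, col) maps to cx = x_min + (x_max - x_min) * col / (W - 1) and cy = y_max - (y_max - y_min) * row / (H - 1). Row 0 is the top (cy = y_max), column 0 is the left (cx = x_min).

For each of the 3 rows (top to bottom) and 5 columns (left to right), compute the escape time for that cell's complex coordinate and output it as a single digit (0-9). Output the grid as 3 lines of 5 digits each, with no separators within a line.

Answer: 14699
13334
11222

Derivation:
(row=0, col=0): c = -2.0000 + -0.2100i → escape time 1
(row=0, col=1): c = -1.7075 + -0.2100i → escape time 4
(row=0, col=2): c = -1.4150 + -0.2100i → escape time 6
(row=0, col=3): c = -1.1225 + -0.2100i → escape time 9
(row=0, col=4): c = -0.8300 + -0.2100i → escape time 9
(row=1, col=0): c = -2.0000 + -0.7900i → escape time 1
(row=1, col=1): c = -1.7075 + -0.7900i → escape time 3
(row=1, col=2): c = -1.4150 + -0.7900i → escape time 3
(row=1, col=3): c = -1.1225 + -0.7900i → escape time 3
(row=1, col=4): c = -0.8300 + -0.7900i → escape time 4
(row=2, col=0): c = -2.0000 + -1.3700i → escape time 1
(row=2, col=1): c = -1.7075 + -1.3700i → escape time 1
(row=2, col=2): c = -1.4150 + -1.3700i → escape time 2
(row=2, col=3): c = -1.1225 + -1.3700i → escape time 2
(row=2, col=4): c = -0.8300 + -1.3700i → escape time 2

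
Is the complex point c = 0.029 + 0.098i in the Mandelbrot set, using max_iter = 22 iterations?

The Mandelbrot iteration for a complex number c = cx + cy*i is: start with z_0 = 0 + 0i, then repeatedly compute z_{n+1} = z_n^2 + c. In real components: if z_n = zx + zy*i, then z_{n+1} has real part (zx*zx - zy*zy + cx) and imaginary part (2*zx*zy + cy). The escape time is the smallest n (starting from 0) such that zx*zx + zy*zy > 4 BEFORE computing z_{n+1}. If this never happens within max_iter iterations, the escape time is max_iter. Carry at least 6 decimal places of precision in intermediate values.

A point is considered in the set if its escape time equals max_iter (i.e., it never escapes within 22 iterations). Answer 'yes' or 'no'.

z_0 = 0 + 0i, c = 0.0290 + 0.0980i
Iter 1: z = 0.0290 + 0.0980i, |z|^2 = 0.0104
Iter 2: z = 0.0202 + 0.1037i, |z|^2 = 0.0112
Iter 3: z = 0.0187 + 0.1022i, |z|^2 = 0.0108
Iter 4: z = 0.0189 + 0.1018i, |z|^2 = 0.0107
Iter 5: z = 0.0190 + 0.1018i, |z|^2 = 0.0107
Iter 6: z = 0.0190 + 0.1019i, |z|^2 = 0.0107
Iter 7: z = 0.0190 + 0.1019i, |z|^2 = 0.0107
Iter 8: z = 0.0190 + 0.1019i, |z|^2 = 0.0107
Iter 9: z = 0.0190 + 0.1019i, |z|^2 = 0.0107
Iter 10: z = 0.0190 + 0.1019i, |z|^2 = 0.0107
Iter 11: z = 0.0190 + 0.1019i, |z|^2 = 0.0107
Iter 12: z = 0.0190 + 0.1019i, |z|^2 = 0.0107
Iter 13: z = 0.0190 + 0.1019i, |z|^2 = 0.0107
Iter 14: z = 0.0190 + 0.1019i, |z|^2 = 0.0107
Iter 15: z = 0.0190 + 0.1019i, |z|^2 = 0.0107
Iter 16: z = 0.0190 + 0.1019i, |z|^2 = 0.0107
Iter 17: z = 0.0190 + 0.1019i, |z|^2 = 0.0107
Iter 18: z = 0.0190 + 0.1019i, |z|^2 = 0.0107
Iter 19: z = 0.0190 + 0.1019i, |z|^2 = 0.0107
Iter 20: z = 0.0190 + 0.1019i, |z|^2 = 0.0107
Iter 21: z = 0.0190 + 0.1019i, |z|^2 = 0.0107
Did not escape in 22 iterations → in set

Answer: yes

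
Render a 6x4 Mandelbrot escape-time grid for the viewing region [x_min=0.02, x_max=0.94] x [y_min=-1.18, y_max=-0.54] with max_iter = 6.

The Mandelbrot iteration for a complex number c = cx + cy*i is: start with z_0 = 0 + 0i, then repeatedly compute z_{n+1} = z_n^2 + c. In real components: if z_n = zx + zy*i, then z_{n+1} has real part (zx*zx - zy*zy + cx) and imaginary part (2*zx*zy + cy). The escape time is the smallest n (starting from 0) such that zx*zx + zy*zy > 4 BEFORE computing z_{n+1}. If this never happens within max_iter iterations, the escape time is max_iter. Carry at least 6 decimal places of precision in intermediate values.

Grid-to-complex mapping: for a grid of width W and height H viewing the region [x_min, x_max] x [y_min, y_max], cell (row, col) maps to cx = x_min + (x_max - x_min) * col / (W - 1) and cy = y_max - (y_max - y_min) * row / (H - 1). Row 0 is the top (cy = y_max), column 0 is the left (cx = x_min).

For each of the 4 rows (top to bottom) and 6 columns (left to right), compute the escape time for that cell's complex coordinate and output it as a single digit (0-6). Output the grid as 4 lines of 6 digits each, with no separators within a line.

(row=0, col=0): c = 0.0200 + -0.5400i → escape time 6
(row=0, col=1): c = 0.2040 + -0.5400i → escape time 6
(row=0, col=2): c = 0.3880 + -0.5400i → escape time 6
(row=0, col=3): c = 0.5720 + -0.5400i → escape time 4
(row=0, col=4): c = 0.7560 + -0.5400i → escape time 3
(row=0, col=5): c = 0.9400 + -0.5400i → escape time 2
(row=1, col=0): c = 0.0200 + -0.7533i → escape time 6
(row=1, col=1): c = 0.2040 + -0.7533i → escape time 6
(row=1, col=2): c = 0.3880 + -0.7533i → escape time 4
(row=1, col=3): c = 0.5720 + -0.7533i → escape time 3
(row=1, col=4): c = 0.7560 + -0.7533i → escape time 2
(row=1, col=5): c = 0.9400 + -0.7533i → escape time 2
(row=2, col=0): c = 0.0200 + -0.9667i → escape time 6
(row=2, col=1): c = 0.2040 + -0.9667i → escape time 4
(row=2, col=2): c = 0.3880 + -0.9667i → escape time 3
(row=2, col=3): c = 0.5720 + -0.9667i → escape time 2
(row=2, col=4): c = 0.7560 + -0.9667i → escape time 2
(row=2, col=5): c = 0.9400 + -0.9667i → escape time 2
(row=3, col=0): c = 0.0200 + -1.1800i → escape time 3
(row=3, col=1): c = 0.2040 + -1.1800i → escape time 2
(row=3, col=2): c = 0.3880 + -1.1800i → escape time 2
(row=3, col=3): c = 0.5720 + -1.1800i → escape time 2
(row=3, col=4): c = 0.7560 + -1.1800i → escape time 2
(row=3, col=5): c = 0.9400 + -1.1800i → escape time 2

Answer: 666432
664322
643222
322222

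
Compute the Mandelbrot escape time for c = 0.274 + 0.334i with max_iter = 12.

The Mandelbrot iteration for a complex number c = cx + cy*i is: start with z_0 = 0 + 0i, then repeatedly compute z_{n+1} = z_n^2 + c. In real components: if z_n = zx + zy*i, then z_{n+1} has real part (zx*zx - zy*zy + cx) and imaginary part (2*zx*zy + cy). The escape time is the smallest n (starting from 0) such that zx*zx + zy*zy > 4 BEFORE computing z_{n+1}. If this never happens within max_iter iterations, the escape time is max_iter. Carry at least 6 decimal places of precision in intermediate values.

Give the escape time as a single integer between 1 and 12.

Answer: 12

Derivation:
z_0 = 0 + 0i, c = 0.2740 + 0.3340i
Iter 1: z = 0.2740 + 0.3340i, |z|^2 = 0.1866
Iter 2: z = 0.2375 + 0.5170i, |z|^2 = 0.3237
Iter 3: z = 0.0631 + 0.5796i, |z|^2 = 0.3399
Iter 4: z = -0.0580 + 0.4071i, |z|^2 = 0.1691
Iter 5: z = 0.1116 + 0.2868i, |z|^2 = 0.0947
Iter 6: z = 0.2042 + 0.3980i, |z|^2 = 0.2001
Iter 7: z = 0.1573 + 0.4965i, |z|^2 = 0.2713
Iter 8: z = 0.0522 + 0.4902i, |z|^2 = 0.2430
Iter 9: z = 0.0364 + 0.3852i, |z|^2 = 0.1497
Iter 10: z = 0.1270 + 0.3621i, |z|^2 = 0.1472
Iter 11: z = 0.1590 + 0.4260i, |z|^2 = 0.2067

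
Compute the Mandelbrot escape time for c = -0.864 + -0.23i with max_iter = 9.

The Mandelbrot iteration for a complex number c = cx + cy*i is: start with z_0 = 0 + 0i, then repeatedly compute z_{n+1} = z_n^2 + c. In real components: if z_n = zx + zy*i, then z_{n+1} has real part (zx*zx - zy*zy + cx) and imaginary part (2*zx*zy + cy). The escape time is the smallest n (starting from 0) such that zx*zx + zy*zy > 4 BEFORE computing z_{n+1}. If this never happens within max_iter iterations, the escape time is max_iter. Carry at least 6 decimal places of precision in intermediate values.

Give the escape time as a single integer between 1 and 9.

z_0 = 0 + 0i, c = -0.8640 + -0.2300i
Iter 1: z = -0.8640 + -0.2300i, |z|^2 = 0.7994
Iter 2: z = -0.1704 + 0.1674i, |z|^2 = 0.0571
Iter 3: z = -0.8630 + -0.2871i, |z|^2 = 0.8272
Iter 4: z = -0.2016 + 0.2655i, |z|^2 = 0.1111
Iter 5: z = -0.8938 + -0.3371i, |z|^2 = 0.9125
Iter 6: z = -0.1787 + 0.3725i, |z|^2 = 0.1707
Iter 7: z = -0.9709 + -0.3631i, |z|^2 = 1.0744
Iter 8: z = -0.0533 + 0.4751i, |z|^2 = 0.2286

Answer: 9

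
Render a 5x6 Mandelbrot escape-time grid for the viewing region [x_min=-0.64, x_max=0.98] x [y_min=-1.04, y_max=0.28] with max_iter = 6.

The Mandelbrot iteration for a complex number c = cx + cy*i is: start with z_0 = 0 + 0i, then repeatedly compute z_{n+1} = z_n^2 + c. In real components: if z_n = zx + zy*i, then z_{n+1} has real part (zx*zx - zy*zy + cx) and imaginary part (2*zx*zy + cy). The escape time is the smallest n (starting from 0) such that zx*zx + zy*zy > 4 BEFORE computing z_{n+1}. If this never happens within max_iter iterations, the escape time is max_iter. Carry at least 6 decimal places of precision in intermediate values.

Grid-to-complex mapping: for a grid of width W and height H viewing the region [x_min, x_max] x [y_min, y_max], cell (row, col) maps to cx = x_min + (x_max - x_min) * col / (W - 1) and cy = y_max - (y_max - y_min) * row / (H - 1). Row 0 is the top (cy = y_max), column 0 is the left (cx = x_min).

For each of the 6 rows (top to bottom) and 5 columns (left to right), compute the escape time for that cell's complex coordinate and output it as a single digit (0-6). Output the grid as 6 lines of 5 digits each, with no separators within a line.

(row=0, col=0): c = -0.6400 + 0.2800i → escape time 6
(row=0, col=1): c = -0.2350 + 0.2800i → escape time 6
(row=0, col=2): c = 0.1700 + 0.2800i → escape time 6
(row=0, col=3): c = 0.5750 + 0.2800i → escape time 4
(row=0, col=4): c = 0.9800 + 0.2800i → escape time 2
(row=1, col=0): c = -0.6400 + 0.0160i → escape time 6
(row=1, col=1): c = -0.2350 + 0.0160i → escape time 6
(row=1, col=2): c = 0.1700 + 0.0160i → escape time 6
(row=1, col=3): c = 0.5750 + 0.0160i → escape time 4
(row=1, col=4): c = 0.9800 + 0.0160i → escape time 3
(row=2, col=0): c = -0.6400 + -0.2480i → escape time 6
(row=2, col=1): c = -0.2350 + -0.2480i → escape time 6
(row=2, col=2): c = 0.1700 + -0.2480i → escape time 6
(row=2, col=3): c = 0.5750 + -0.2480i → escape time 4
(row=2, col=4): c = 0.9800 + -0.2480i → escape time 2
(row=3, col=0): c = -0.6400 + -0.5120i → escape time 6
(row=3, col=1): c = -0.2350 + -0.5120i → escape time 6
(row=3, col=2): c = 0.1700 + -0.5120i → escape time 6
(row=3, col=3): c = 0.5750 + -0.5120i → escape time 4
(row=3, col=4): c = 0.9800 + -0.5120i → escape time 2
(row=4, col=0): c = -0.6400 + -0.7760i → escape time 4
(row=4, col=1): c = -0.2350 + -0.7760i → escape time 6
(row=4, col=2): c = 0.1700 + -0.7760i → escape time 5
(row=4, col=3): c = 0.5750 + -0.7760i → escape time 3
(row=4, col=4): c = 0.9800 + -0.7760i → escape time 2
(row=5, col=0): c = -0.6400 + -1.0400i → escape time 3
(row=5, col=1): c = -0.2350 + -1.0400i → escape time 6
(row=5, col=2): c = 0.1700 + -1.0400i → escape time 4
(row=5, col=3): c = 0.5750 + -1.0400i → escape time 2
(row=5, col=4): c = 0.9800 + -1.0400i → escape time 2

Answer: 66642
66643
66642
66642
46532
36422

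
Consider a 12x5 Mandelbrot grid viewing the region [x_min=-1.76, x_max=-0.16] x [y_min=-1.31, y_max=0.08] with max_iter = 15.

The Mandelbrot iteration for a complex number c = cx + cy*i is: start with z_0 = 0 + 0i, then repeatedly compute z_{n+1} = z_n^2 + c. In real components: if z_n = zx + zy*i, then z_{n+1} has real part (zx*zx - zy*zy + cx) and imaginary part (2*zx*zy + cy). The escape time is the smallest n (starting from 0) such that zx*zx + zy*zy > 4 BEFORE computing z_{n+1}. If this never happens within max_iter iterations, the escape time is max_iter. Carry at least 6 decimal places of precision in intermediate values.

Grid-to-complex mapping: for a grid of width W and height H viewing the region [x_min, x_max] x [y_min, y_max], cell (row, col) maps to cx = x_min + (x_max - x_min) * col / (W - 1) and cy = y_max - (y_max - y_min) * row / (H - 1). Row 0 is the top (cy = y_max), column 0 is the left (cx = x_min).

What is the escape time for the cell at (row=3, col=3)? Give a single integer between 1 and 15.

z_0 = 0 + 0i, c = -1.3236 + -0.9625i
Iter 1: z = -1.3236 + -0.9625i, |z|^2 = 2.6784
Iter 2: z = -0.4980 + 1.5855i, |z|^2 = 2.7618
Iter 3: z = -3.5894 + -2.5418i, |z|^2 = 19.3444
Escaped at iteration 3

Answer: 3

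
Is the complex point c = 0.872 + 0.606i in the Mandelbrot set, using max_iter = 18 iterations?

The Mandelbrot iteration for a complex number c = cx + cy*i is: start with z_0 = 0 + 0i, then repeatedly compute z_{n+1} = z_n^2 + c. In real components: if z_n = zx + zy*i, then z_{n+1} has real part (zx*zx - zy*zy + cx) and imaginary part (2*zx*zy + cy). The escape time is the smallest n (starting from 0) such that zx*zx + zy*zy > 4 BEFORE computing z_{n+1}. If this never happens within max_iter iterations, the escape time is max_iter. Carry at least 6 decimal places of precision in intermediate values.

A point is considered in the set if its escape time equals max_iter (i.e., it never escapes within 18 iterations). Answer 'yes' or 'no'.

Answer: no

Derivation:
z_0 = 0 + 0i, c = 0.8720 + 0.6060i
Iter 1: z = 0.8720 + 0.6060i, |z|^2 = 1.1276
Iter 2: z = 1.2651 + 1.6629i, |z|^2 = 4.3657
Escaped at iteration 2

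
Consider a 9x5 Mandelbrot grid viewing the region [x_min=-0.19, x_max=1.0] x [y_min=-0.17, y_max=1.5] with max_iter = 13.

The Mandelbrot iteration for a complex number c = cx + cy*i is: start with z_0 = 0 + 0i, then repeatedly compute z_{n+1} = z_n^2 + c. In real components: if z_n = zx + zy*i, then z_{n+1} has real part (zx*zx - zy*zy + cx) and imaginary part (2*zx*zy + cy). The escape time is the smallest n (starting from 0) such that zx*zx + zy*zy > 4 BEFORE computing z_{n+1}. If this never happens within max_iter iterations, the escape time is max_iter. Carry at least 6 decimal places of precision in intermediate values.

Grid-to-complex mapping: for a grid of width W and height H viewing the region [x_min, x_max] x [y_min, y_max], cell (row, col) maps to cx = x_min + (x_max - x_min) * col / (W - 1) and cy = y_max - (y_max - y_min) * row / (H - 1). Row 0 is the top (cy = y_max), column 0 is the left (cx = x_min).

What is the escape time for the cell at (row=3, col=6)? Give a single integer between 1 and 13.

z_0 = 0 + 0i, c = 0.7025 + 0.2475i
Iter 1: z = 0.7025 + 0.2475i, |z|^2 = 0.5548
Iter 2: z = 1.1347 + 0.5952i, |z|^2 = 1.6420
Iter 3: z = 1.6358 + 1.5984i, |z|^2 = 5.2309
Escaped at iteration 3

Answer: 3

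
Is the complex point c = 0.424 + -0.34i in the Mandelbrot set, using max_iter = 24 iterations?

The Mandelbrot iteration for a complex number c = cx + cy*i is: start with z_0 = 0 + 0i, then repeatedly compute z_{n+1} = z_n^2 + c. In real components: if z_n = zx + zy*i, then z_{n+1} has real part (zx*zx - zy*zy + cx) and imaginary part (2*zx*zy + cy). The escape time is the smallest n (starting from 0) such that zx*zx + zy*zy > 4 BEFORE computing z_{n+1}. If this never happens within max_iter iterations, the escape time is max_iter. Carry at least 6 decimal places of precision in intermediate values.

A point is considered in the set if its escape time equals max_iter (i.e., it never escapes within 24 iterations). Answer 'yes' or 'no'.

z_0 = 0 + 0i, c = 0.4240 + -0.3400i
Iter 1: z = 0.4240 + -0.3400i, |z|^2 = 0.2954
Iter 2: z = 0.4882 + -0.6283i, |z|^2 = 0.6331
Iter 3: z = 0.2675 + -0.9535i, |z|^2 = 0.9807
Iter 4: z = -0.4135 + -0.8502i, |z|^2 = 0.8938
Iter 5: z = -0.1278 + 0.3631i, |z|^2 = 0.1482
Iter 6: z = 0.3085 + -0.4328i, |z|^2 = 0.2825
Iter 7: z = 0.3318 + -0.6070i, |z|^2 = 0.4786
Iter 8: z = 0.1657 + -0.7429i, |z|^2 = 0.5793
Iter 9: z = -0.1004 + -0.5861i, |z|^2 = 0.3536
Iter 10: z = 0.0905 + -0.2223i, |z|^2 = 0.0576
Iter 11: z = 0.3828 + -0.3803i, |z|^2 = 0.2911
Iter 12: z = 0.4259 + -0.6311i, |z|^2 = 0.5797
Iter 13: z = 0.2071 + -0.8776i, |z|^2 = 0.8131
Iter 14: z = -0.3033 + -0.7036i, |z|^2 = 0.5870
Iter 15: z = 0.0210 + 0.0868i, |z|^2 = 0.0080
Iter 16: z = 0.4169 + -0.3363i, |z|^2 = 0.2869
Iter 17: z = 0.4847 + -0.6205i, |z|^2 = 0.6199
Iter 18: z = 0.2740 + -0.9414i, |z|^2 = 0.9614
Iter 19: z = -0.3873 + -0.8558i, |z|^2 = 0.8824
Iter 20: z = -0.1585 + 0.3229i, |z|^2 = 0.1293
Iter 21: z = 0.3449 + -0.4423i, |z|^2 = 0.3146
Iter 22: z = 0.3473 + -0.6451i, |z|^2 = 0.5368
Iter 23: z = 0.1285 + -0.7881i, |z|^2 = 0.6376
Did not escape in 24 iterations → in set

Answer: yes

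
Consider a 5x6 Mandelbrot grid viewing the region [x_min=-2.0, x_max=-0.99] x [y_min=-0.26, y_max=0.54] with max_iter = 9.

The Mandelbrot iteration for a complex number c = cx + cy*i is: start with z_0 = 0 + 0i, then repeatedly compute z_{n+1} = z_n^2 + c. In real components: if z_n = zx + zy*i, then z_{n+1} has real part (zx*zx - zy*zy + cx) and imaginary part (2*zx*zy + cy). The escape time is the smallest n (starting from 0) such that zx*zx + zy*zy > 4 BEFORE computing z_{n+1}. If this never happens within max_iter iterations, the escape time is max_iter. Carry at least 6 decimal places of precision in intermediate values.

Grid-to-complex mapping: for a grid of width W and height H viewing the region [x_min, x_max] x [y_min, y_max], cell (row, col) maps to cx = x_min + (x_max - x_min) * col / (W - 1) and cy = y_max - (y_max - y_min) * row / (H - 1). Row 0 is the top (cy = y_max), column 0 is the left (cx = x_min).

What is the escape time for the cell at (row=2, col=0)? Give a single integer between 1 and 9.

Answer: 1

Derivation:
z_0 = 0 + 0i, c = -2.0000 + 0.2200i
Iter 1: z = -2.0000 + 0.2200i, |z|^2 = 4.0484
Escaped at iteration 1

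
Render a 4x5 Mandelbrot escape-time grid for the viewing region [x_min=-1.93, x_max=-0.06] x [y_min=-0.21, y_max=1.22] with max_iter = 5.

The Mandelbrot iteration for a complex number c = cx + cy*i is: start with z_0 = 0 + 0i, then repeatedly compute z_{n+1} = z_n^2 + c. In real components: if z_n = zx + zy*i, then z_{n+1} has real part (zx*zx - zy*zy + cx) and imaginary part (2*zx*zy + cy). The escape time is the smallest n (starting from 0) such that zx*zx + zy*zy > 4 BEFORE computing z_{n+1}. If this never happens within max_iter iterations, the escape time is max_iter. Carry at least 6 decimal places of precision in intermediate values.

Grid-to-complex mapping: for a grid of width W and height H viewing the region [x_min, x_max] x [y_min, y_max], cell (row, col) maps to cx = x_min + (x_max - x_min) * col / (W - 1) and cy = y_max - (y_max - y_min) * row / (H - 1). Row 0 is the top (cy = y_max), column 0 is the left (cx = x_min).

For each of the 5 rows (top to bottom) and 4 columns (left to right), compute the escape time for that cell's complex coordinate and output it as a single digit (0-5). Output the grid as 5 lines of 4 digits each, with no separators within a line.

Answer: 1233
1345
2455
4555
3555

Derivation:
(row=0, col=0): c = -1.9300 + 1.2200i → escape time 1
(row=0, col=1): c = -1.3067 + 1.2200i → escape time 2
(row=0, col=2): c = -0.6833 + 1.2200i → escape time 3
(row=0, col=3): c = -0.0600 + 1.2200i → escape time 3
(row=1, col=0): c = -1.9300 + 0.8625i → escape time 1
(row=1, col=1): c = -1.3067 + 0.8625i → escape time 3
(row=1, col=2): c = -0.6833 + 0.8625i → escape time 4
(row=1, col=3): c = -0.0600 + 0.8625i → escape time 5
(row=2, col=0): c = -1.9300 + 0.5050i → escape time 2
(row=2, col=1): c = -1.3067 + 0.5050i → escape time 4
(row=2, col=2): c = -0.6833 + 0.5050i → escape time 5
(row=2, col=3): c = -0.0600 + 0.5050i → escape time 5
(row=3, col=0): c = -1.9300 + 0.1475i → escape time 4
(row=3, col=1): c = -1.3067 + 0.1475i → escape time 5
(row=3, col=2): c = -0.6833 + 0.1475i → escape time 5
(row=3, col=3): c = -0.0600 + 0.1475i → escape time 5
(row=4, col=0): c = -1.9300 + -0.2100i → escape time 3
(row=4, col=1): c = -1.3067 + -0.2100i → escape time 5
(row=4, col=2): c = -0.6833 + -0.2100i → escape time 5
(row=4, col=3): c = -0.0600 + -0.2100i → escape time 5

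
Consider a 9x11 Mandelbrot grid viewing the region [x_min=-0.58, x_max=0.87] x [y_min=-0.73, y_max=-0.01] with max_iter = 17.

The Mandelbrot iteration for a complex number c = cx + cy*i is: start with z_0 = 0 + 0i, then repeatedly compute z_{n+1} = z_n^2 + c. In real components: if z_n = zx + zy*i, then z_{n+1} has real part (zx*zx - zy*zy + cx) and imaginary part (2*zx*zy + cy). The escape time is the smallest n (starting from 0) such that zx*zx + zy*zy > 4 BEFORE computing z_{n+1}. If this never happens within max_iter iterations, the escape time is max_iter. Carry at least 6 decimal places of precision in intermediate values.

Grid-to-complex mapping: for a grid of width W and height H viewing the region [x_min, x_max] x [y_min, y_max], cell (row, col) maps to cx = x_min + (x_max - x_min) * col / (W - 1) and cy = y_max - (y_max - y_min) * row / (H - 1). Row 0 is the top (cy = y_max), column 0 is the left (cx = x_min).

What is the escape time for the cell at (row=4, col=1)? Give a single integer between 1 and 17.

z_0 = 0 + 0i, c = -0.3987 + -0.2980i
Iter 1: z = -0.3987 + -0.2980i, |z|^2 = 0.2478
Iter 2: z = -0.3286 + -0.0603i, |z|^2 = 0.1116
Iter 3: z = -0.2944 + -0.2583i, |z|^2 = 0.1534
Iter 4: z = -0.3788 + -0.1459i, |z|^2 = 0.1648
Iter 5: z = -0.2765 + -0.1875i, |z|^2 = 0.1116
Iter 6: z = -0.3574 + -0.1943i, |z|^2 = 0.1655
Iter 7: z = -0.3087 + -0.1591i, |z|^2 = 0.1206
Iter 8: z = -0.3287 + -0.1998i, |z|^2 = 0.1480
Iter 9: z = -0.3306 + -0.1667i, |z|^2 = 0.1371
Iter 10: z = -0.3172 + -0.1878i, |z|^2 = 0.1359
Iter 11: z = -0.3334 + -0.1788i, |z|^2 = 0.1431
Iter 12: z = -0.3196 + -0.1788i, |z|^2 = 0.1341
Iter 13: z = -0.3286 + -0.1837i, |z|^2 = 0.1417
Iter 14: z = -0.3246 + -0.1773i, |z|^2 = 0.1368
Iter 15: z = -0.3248 + -0.1829i, |z|^2 = 0.1390
Iter 16: z = -0.3267 + -0.1791i, |z|^2 = 0.1388

Answer: 17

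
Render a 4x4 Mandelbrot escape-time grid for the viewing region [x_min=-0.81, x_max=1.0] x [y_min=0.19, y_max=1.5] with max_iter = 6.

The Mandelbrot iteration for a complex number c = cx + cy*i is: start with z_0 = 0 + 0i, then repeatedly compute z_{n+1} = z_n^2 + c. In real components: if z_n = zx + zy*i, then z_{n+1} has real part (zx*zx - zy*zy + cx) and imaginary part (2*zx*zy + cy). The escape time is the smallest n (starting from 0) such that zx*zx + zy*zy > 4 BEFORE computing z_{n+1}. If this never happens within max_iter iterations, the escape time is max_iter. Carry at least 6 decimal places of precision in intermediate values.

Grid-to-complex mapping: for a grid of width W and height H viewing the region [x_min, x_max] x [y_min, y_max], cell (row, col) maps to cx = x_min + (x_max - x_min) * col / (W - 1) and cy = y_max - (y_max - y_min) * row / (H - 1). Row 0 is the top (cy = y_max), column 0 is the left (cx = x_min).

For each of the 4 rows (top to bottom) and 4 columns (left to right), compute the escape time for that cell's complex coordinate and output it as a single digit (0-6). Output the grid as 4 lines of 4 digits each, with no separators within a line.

(row=0, col=0): c = -0.8100 + 1.5000i → escape time 2
(row=0, col=1): c = -0.2067 + 1.5000i → escape time 2
(row=0, col=2): c = 0.3967 + 1.5000i → escape time 2
(row=0, col=3): c = 1.0000 + 1.5000i → escape time 2
(row=1, col=0): c = -0.8100 + 1.0633i → escape time 3
(row=1, col=1): c = -0.2067 + 1.0633i → escape time 6
(row=1, col=2): c = 0.3967 + 1.0633i → escape time 3
(row=1, col=3): c = 1.0000 + 1.0633i → escape time 2
(row=2, col=0): c = -0.8100 + 0.6267i → escape time 5
(row=2, col=1): c = -0.2067 + 0.6267i → escape time 6
(row=2, col=2): c = 0.3967 + 0.6267i → escape time 6
(row=2, col=3): c = 1.0000 + 0.6267i → escape time 2
(row=3, col=0): c = -0.8100 + 0.1900i → escape time 6
(row=3, col=1): c = -0.2067 + 0.1900i → escape time 6
(row=3, col=2): c = 0.3967 + 0.1900i → escape time 6
(row=3, col=3): c = 1.0000 + 0.1900i → escape time 2

Answer: 2222
3632
5662
6662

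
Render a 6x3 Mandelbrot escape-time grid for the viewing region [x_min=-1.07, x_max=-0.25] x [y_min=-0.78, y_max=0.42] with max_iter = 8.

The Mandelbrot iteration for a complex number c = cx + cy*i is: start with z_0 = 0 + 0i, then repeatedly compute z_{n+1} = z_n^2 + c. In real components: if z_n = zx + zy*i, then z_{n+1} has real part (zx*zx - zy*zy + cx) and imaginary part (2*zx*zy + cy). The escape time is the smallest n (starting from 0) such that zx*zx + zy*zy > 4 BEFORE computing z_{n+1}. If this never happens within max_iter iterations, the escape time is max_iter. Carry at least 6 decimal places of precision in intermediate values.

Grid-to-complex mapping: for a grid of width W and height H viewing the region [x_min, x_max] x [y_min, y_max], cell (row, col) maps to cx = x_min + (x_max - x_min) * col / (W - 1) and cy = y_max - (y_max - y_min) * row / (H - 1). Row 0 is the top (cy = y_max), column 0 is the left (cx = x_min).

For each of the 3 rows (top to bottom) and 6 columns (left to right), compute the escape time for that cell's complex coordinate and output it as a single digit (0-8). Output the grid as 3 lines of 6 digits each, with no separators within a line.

(row=0, col=0): c = -1.0700 + 0.4200i → escape time 6
(row=0, col=1): c = -0.9060 + 0.4200i → escape time 6
(row=0, col=2): c = -0.7420 + 0.4200i → escape time 8
(row=0, col=3): c = -0.5780 + 0.4200i → escape time 8
(row=0, col=4): c = -0.4140 + 0.4200i → escape time 8
(row=0, col=5): c = -0.2500 + 0.4200i → escape time 8
(row=1, col=0): c = -1.0700 + -0.1800i → escape time 8
(row=1, col=1): c = -0.9060 + -0.1800i → escape time 8
(row=1, col=2): c = -0.7420 + -0.1800i → escape time 8
(row=1, col=3): c = -0.5780 + -0.1800i → escape time 8
(row=1, col=4): c = -0.4140 + -0.1800i → escape time 8
(row=1, col=5): c = -0.2500 + -0.1800i → escape time 8
(row=2, col=0): c = -1.0700 + -0.7800i → escape time 3
(row=2, col=1): c = -0.9060 + -0.7800i → escape time 4
(row=2, col=2): c = -0.7420 + -0.7800i → escape time 4
(row=2, col=3): c = -0.5780 + -0.7800i → escape time 5
(row=2, col=4): c = -0.4140 + -0.7800i → escape time 6
(row=2, col=5): c = -0.2500 + -0.7800i → escape time 8

Answer: 668888
888888
344568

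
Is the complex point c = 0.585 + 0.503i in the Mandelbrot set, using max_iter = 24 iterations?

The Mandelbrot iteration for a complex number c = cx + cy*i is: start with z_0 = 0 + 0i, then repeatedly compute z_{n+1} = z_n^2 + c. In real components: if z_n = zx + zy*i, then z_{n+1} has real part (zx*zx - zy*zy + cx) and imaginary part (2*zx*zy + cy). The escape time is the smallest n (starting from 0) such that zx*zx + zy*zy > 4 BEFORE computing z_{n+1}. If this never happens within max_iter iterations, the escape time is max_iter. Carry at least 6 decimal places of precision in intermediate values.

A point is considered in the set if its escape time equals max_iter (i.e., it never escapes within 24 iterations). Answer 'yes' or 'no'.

z_0 = 0 + 0i, c = 0.5850 + 0.5030i
Iter 1: z = 0.5850 + 0.5030i, |z|^2 = 0.5952
Iter 2: z = 0.6742 + 1.0915i, |z|^2 = 1.6460
Iter 3: z = -0.1518 + 1.9748i, |z|^2 = 3.9230
Iter 4: z = -3.2919 + -0.0967i, |z|^2 = 10.8459
Escaped at iteration 4

Answer: no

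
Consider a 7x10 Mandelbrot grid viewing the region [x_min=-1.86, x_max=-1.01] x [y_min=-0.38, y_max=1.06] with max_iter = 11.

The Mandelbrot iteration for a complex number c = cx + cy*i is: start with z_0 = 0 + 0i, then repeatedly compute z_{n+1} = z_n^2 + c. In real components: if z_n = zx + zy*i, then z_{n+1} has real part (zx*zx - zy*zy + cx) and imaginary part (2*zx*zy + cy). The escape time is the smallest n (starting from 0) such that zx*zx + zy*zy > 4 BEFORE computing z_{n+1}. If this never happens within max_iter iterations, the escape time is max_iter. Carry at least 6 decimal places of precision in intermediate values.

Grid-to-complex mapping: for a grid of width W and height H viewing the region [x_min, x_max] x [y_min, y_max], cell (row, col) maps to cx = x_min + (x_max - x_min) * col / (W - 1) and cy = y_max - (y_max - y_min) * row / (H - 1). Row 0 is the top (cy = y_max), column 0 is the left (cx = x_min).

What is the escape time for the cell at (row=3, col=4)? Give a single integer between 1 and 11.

Answer: 3

Derivation:
z_0 = 0 + 0i, c = -1.2933 + 0.5800i
Iter 1: z = -1.2933 + 0.5800i, |z|^2 = 2.0091
Iter 2: z = 0.0430 + -0.9203i, |z|^2 = 0.8487
Iter 3: z = -2.1384 + 0.5009i, |z|^2 = 4.8236
Escaped at iteration 3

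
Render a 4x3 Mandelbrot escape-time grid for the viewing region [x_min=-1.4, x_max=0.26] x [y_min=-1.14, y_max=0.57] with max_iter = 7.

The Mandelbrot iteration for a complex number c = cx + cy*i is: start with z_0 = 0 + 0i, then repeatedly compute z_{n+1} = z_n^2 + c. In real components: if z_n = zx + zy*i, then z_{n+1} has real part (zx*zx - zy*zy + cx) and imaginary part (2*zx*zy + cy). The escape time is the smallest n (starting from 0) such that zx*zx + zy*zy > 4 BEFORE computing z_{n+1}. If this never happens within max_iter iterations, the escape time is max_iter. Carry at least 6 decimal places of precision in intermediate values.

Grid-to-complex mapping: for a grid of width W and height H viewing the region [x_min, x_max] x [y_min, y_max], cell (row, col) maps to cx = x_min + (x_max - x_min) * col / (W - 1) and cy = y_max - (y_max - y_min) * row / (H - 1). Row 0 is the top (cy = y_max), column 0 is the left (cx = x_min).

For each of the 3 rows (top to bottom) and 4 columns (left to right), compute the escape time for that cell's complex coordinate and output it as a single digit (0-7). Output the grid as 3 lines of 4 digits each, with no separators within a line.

(row=0, col=0): c = -1.4000 + 0.5700i → escape time 3
(row=0, col=1): c = -0.8467 + 0.5700i → escape time 5
(row=0, col=2): c = -0.2933 + 0.5700i → escape time 7
(row=0, col=3): c = 0.2600 + 0.5700i → escape time 7
(row=1, col=0): c = -1.4000 + -0.2850i → escape time 5
(row=1, col=1): c = -0.8467 + -0.2850i → escape time 7
(row=1, col=2): c = -0.2933 + -0.2850i → escape time 7
(row=1, col=3): c = 0.2600 + -0.2850i → escape time 7
(row=2, col=0): c = -1.4000 + -1.1400i → escape time 2
(row=2, col=1): c = -0.8467 + -1.1400i → escape time 3
(row=2, col=2): c = -0.2933 + -1.1400i → escape time 4
(row=2, col=3): c = 0.2600 + -1.1400i → escape time 3

Answer: 3577
5777
2343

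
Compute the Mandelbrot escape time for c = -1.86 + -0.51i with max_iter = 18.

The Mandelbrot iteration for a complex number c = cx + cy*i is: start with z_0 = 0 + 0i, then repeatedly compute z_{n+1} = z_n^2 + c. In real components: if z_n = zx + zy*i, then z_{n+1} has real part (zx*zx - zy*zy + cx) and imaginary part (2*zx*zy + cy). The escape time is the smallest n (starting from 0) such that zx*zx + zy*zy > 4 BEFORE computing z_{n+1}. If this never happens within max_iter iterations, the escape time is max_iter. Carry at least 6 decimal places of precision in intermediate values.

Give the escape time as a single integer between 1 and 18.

Answer: 3

Derivation:
z_0 = 0 + 0i, c = -1.8600 + -0.5100i
Iter 1: z = -1.8600 + -0.5100i, |z|^2 = 3.7197
Iter 2: z = 1.3395 + 1.3872i, |z|^2 = 3.7186
Iter 3: z = -1.9901 + 3.2063i, |z|^2 = 14.2408
Escaped at iteration 3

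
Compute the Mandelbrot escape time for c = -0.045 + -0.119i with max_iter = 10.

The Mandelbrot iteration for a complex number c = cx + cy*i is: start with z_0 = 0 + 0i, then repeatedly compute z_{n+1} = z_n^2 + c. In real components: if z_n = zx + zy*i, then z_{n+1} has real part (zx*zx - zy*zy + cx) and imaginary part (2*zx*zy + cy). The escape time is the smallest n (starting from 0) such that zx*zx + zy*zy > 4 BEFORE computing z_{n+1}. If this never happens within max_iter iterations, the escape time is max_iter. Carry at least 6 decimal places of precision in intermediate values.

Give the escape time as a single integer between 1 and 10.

Answer: 10

Derivation:
z_0 = 0 + 0i, c = -0.0450 + -0.1190i
Iter 1: z = -0.0450 + -0.1190i, |z|^2 = 0.0162
Iter 2: z = -0.0571 + -0.1083i, |z|^2 = 0.0150
Iter 3: z = -0.0535 + -0.1066i, |z|^2 = 0.0142
Iter 4: z = -0.0535 + -0.1076i, |z|^2 = 0.0144
Iter 5: z = -0.0537 + -0.1075i, |z|^2 = 0.0144
Iter 6: z = -0.0537 + -0.1075i, |z|^2 = 0.0144
Iter 7: z = -0.0537 + -0.1075i, |z|^2 = 0.0144
Iter 8: z = -0.0537 + -0.1075i, |z|^2 = 0.0144
Iter 9: z = -0.0537 + -0.1075i, |z|^2 = 0.0144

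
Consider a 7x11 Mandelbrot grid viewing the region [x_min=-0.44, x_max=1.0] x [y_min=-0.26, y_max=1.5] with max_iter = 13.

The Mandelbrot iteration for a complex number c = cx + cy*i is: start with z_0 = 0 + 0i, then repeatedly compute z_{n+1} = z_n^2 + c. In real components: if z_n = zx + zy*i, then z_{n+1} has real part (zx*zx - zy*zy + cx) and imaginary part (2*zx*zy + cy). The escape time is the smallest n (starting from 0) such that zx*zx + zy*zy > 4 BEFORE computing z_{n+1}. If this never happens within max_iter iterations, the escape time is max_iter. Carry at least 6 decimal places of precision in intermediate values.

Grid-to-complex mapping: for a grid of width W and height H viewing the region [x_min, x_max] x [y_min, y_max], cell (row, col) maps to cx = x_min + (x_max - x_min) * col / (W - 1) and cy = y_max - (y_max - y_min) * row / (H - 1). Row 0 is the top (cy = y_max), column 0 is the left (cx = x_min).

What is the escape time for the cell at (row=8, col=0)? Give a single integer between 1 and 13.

Answer: 13

Derivation:
z_0 = 0 + 0i, c = -0.4400 + 0.0920i
Iter 1: z = -0.4400 + 0.0920i, |z|^2 = 0.2021
Iter 2: z = -0.2549 + 0.0110i, |z|^2 = 0.0651
Iter 3: z = -0.3752 + 0.0864i, |z|^2 = 0.1482
Iter 4: z = -0.3067 + 0.0272i, |z|^2 = 0.0948
Iter 5: z = -0.3467 + 0.0753i, |z|^2 = 0.1259
Iter 6: z = -0.3255 + 0.0398i, |z|^2 = 0.1075
Iter 7: z = -0.3356 + 0.0661i, |z|^2 = 0.1170
Iter 8: z = -0.3317 + 0.0476i, |z|^2 = 0.1123
Iter 9: z = -0.3322 + 0.0604i, |z|^2 = 0.1140
Iter 10: z = -0.3333 + 0.0519i, |z|^2 = 0.1138
Iter 11: z = -0.3316 + 0.0574i, |z|^2 = 0.1133
Iter 12: z = -0.3333 + 0.0539i, |z|^2 = 0.1140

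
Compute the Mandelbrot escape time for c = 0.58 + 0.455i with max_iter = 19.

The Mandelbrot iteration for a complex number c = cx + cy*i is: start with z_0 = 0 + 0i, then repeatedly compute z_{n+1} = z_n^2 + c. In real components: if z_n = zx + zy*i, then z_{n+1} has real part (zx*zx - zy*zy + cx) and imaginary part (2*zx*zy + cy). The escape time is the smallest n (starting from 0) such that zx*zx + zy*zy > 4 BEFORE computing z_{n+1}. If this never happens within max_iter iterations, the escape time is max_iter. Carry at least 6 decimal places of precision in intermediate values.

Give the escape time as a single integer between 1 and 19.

z_0 = 0 + 0i, c = 0.5800 + 0.4550i
Iter 1: z = 0.5800 + 0.4550i, |z|^2 = 0.5434
Iter 2: z = 0.7094 + 0.9828i, |z|^2 = 1.4691
Iter 3: z = 0.1173 + 1.8493i, |z|^2 = 3.4338
Iter 4: z = -2.8263 + 0.8889i, |z|^2 = 8.7783
Escaped at iteration 4

Answer: 4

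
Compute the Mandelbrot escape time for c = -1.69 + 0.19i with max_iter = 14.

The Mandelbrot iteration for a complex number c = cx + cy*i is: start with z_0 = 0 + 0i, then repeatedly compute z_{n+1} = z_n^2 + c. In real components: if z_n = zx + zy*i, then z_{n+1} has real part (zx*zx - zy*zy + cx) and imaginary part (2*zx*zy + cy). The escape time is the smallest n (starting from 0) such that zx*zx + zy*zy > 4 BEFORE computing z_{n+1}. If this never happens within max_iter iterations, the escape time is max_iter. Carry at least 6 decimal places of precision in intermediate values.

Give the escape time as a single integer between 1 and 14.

Answer: 4

Derivation:
z_0 = 0 + 0i, c = -1.6900 + 0.1900i
Iter 1: z = -1.6900 + 0.1900i, |z|^2 = 2.8922
Iter 2: z = 1.1300 + -0.4522i, |z|^2 = 1.4814
Iter 3: z = -0.6176 + -0.8320i, |z|^2 = 1.0736
Iter 4: z = -2.0008 + 1.2176i, |z|^2 = 5.4857
Escaped at iteration 4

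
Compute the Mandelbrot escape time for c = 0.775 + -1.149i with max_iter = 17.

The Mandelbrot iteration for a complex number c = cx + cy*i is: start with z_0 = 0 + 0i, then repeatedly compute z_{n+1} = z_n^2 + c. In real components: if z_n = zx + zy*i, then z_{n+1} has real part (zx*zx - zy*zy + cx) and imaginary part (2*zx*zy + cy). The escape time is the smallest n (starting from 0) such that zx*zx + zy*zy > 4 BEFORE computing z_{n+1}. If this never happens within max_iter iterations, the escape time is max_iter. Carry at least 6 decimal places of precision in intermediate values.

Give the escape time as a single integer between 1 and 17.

Answer: 2

Derivation:
z_0 = 0 + 0i, c = 0.7750 + -1.1490i
Iter 1: z = 0.7750 + -1.1490i, |z|^2 = 1.9208
Iter 2: z = 0.0554 + -2.9299i, |z|^2 = 8.5877
Escaped at iteration 2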